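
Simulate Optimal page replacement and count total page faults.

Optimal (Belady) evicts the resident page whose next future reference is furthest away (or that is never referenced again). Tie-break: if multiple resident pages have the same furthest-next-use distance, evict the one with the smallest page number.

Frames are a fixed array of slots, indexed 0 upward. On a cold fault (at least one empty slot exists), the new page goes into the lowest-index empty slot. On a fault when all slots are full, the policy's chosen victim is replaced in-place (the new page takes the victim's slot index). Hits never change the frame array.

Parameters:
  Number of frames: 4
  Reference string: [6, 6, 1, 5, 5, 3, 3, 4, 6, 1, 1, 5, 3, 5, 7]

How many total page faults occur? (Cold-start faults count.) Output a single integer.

Step 0: ref 6 → FAULT, frames=[6,-,-,-]
Step 1: ref 6 → HIT, frames=[6,-,-,-]
Step 2: ref 1 → FAULT, frames=[6,1,-,-]
Step 3: ref 5 → FAULT, frames=[6,1,5,-]
Step 4: ref 5 → HIT, frames=[6,1,5,-]
Step 5: ref 3 → FAULT, frames=[6,1,5,3]
Step 6: ref 3 → HIT, frames=[6,1,5,3]
Step 7: ref 4 → FAULT (evict 3), frames=[6,1,5,4]
Step 8: ref 6 → HIT, frames=[6,1,5,4]
Step 9: ref 1 → HIT, frames=[6,1,5,4]
Step 10: ref 1 → HIT, frames=[6,1,5,4]
Step 11: ref 5 → HIT, frames=[6,1,5,4]
Step 12: ref 3 → FAULT (evict 1), frames=[6,3,5,4]
Step 13: ref 5 → HIT, frames=[6,3,5,4]
Step 14: ref 7 → FAULT (evict 3), frames=[6,7,5,4]
Total faults: 7

Answer: 7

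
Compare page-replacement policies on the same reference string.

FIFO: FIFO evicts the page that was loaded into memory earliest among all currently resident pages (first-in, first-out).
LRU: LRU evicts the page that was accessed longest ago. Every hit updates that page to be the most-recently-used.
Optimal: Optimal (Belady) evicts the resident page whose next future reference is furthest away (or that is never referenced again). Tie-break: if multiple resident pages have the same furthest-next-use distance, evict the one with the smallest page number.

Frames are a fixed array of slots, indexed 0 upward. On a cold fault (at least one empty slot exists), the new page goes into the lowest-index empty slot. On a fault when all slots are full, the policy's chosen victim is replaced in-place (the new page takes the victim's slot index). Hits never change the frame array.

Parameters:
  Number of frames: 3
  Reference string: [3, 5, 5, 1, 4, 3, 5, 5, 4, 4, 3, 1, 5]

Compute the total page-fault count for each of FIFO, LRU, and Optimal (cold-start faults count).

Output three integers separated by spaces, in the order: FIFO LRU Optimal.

--- FIFO ---
  step 0: ref 3 -> FAULT, frames=[3,-,-] (faults so far: 1)
  step 1: ref 5 -> FAULT, frames=[3,5,-] (faults so far: 2)
  step 2: ref 5 -> HIT, frames=[3,5,-] (faults so far: 2)
  step 3: ref 1 -> FAULT, frames=[3,5,1] (faults so far: 3)
  step 4: ref 4 -> FAULT, evict 3, frames=[4,5,1] (faults so far: 4)
  step 5: ref 3 -> FAULT, evict 5, frames=[4,3,1] (faults so far: 5)
  step 6: ref 5 -> FAULT, evict 1, frames=[4,3,5] (faults so far: 6)
  step 7: ref 5 -> HIT, frames=[4,3,5] (faults so far: 6)
  step 8: ref 4 -> HIT, frames=[4,3,5] (faults so far: 6)
  step 9: ref 4 -> HIT, frames=[4,3,5] (faults so far: 6)
  step 10: ref 3 -> HIT, frames=[4,3,5] (faults so far: 6)
  step 11: ref 1 -> FAULT, evict 4, frames=[1,3,5] (faults so far: 7)
  step 12: ref 5 -> HIT, frames=[1,3,5] (faults so far: 7)
  FIFO total faults: 7
--- LRU ---
  step 0: ref 3 -> FAULT, frames=[3,-,-] (faults so far: 1)
  step 1: ref 5 -> FAULT, frames=[3,5,-] (faults so far: 2)
  step 2: ref 5 -> HIT, frames=[3,5,-] (faults so far: 2)
  step 3: ref 1 -> FAULT, frames=[3,5,1] (faults so far: 3)
  step 4: ref 4 -> FAULT, evict 3, frames=[4,5,1] (faults so far: 4)
  step 5: ref 3 -> FAULT, evict 5, frames=[4,3,1] (faults so far: 5)
  step 6: ref 5 -> FAULT, evict 1, frames=[4,3,5] (faults so far: 6)
  step 7: ref 5 -> HIT, frames=[4,3,5] (faults so far: 6)
  step 8: ref 4 -> HIT, frames=[4,3,5] (faults so far: 6)
  step 9: ref 4 -> HIT, frames=[4,3,5] (faults so far: 6)
  step 10: ref 3 -> HIT, frames=[4,3,5] (faults so far: 6)
  step 11: ref 1 -> FAULT, evict 5, frames=[4,3,1] (faults so far: 7)
  step 12: ref 5 -> FAULT, evict 4, frames=[5,3,1] (faults so far: 8)
  LRU total faults: 8
--- Optimal ---
  step 0: ref 3 -> FAULT, frames=[3,-,-] (faults so far: 1)
  step 1: ref 5 -> FAULT, frames=[3,5,-] (faults so far: 2)
  step 2: ref 5 -> HIT, frames=[3,5,-] (faults so far: 2)
  step 3: ref 1 -> FAULT, frames=[3,5,1] (faults so far: 3)
  step 4: ref 4 -> FAULT, evict 1, frames=[3,5,4] (faults so far: 4)
  step 5: ref 3 -> HIT, frames=[3,5,4] (faults so far: 4)
  step 6: ref 5 -> HIT, frames=[3,5,4] (faults so far: 4)
  step 7: ref 5 -> HIT, frames=[3,5,4] (faults so far: 4)
  step 8: ref 4 -> HIT, frames=[3,5,4] (faults so far: 4)
  step 9: ref 4 -> HIT, frames=[3,5,4] (faults so far: 4)
  step 10: ref 3 -> HIT, frames=[3,5,4] (faults so far: 4)
  step 11: ref 1 -> FAULT, evict 3, frames=[1,5,4] (faults so far: 5)
  step 12: ref 5 -> HIT, frames=[1,5,4] (faults so far: 5)
  Optimal total faults: 5

Answer: 7 8 5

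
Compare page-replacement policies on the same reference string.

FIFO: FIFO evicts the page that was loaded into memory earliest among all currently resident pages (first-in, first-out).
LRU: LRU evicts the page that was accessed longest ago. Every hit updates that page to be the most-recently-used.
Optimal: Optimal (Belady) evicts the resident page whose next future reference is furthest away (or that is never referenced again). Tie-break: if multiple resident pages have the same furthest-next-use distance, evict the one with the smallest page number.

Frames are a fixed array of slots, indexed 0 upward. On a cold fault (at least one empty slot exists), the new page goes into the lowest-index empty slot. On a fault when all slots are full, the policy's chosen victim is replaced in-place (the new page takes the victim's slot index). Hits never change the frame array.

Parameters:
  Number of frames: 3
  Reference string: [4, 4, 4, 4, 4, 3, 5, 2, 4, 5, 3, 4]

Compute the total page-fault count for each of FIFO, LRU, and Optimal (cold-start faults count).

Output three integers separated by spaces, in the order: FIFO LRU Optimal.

Answer: 6 6 5

Derivation:
--- FIFO ---
  step 0: ref 4 -> FAULT, frames=[4,-,-] (faults so far: 1)
  step 1: ref 4 -> HIT, frames=[4,-,-] (faults so far: 1)
  step 2: ref 4 -> HIT, frames=[4,-,-] (faults so far: 1)
  step 3: ref 4 -> HIT, frames=[4,-,-] (faults so far: 1)
  step 4: ref 4 -> HIT, frames=[4,-,-] (faults so far: 1)
  step 5: ref 3 -> FAULT, frames=[4,3,-] (faults so far: 2)
  step 6: ref 5 -> FAULT, frames=[4,3,5] (faults so far: 3)
  step 7: ref 2 -> FAULT, evict 4, frames=[2,3,5] (faults so far: 4)
  step 8: ref 4 -> FAULT, evict 3, frames=[2,4,5] (faults so far: 5)
  step 9: ref 5 -> HIT, frames=[2,4,5] (faults so far: 5)
  step 10: ref 3 -> FAULT, evict 5, frames=[2,4,3] (faults so far: 6)
  step 11: ref 4 -> HIT, frames=[2,4,3] (faults so far: 6)
  FIFO total faults: 6
--- LRU ---
  step 0: ref 4 -> FAULT, frames=[4,-,-] (faults so far: 1)
  step 1: ref 4 -> HIT, frames=[4,-,-] (faults so far: 1)
  step 2: ref 4 -> HIT, frames=[4,-,-] (faults so far: 1)
  step 3: ref 4 -> HIT, frames=[4,-,-] (faults so far: 1)
  step 4: ref 4 -> HIT, frames=[4,-,-] (faults so far: 1)
  step 5: ref 3 -> FAULT, frames=[4,3,-] (faults so far: 2)
  step 6: ref 5 -> FAULT, frames=[4,3,5] (faults so far: 3)
  step 7: ref 2 -> FAULT, evict 4, frames=[2,3,5] (faults so far: 4)
  step 8: ref 4 -> FAULT, evict 3, frames=[2,4,5] (faults so far: 5)
  step 9: ref 5 -> HIT, frames=[2,4,5] (faults so far: 5)
  step 10: ref 3 -> FAULT, evict 2, frames=[3,4,5] (faults so far: 6)
  step 11: ref 4 -> HIT, frames=[3,4,5] (faults so far: 6)
  LRU total faults: 6
--- Optimal ---
  step 0: ref 4 -> FAULT, frames=[4,-,-] (faults so far: 1)
  step 1: ref 4 -> HIT, frames=[4,-,-] (faults so far: 1)
  step 2: ref 4 -> HIT, frames=[4,-,-] (faults so far: 1)
  step 3: ref 4 -> HIT, frames=[4,-,-] (faults so far: 1)
  step 4: ref 4 -> HIT, frames=[4,-,-] (faults so far: 1)
  step 5: ref 3 -> FAULT, frames=[4,3,-] (faults so far: 2)
  step 6: ref 5 -> FAULT, frames=[4,3,5] (faults so far: 3)
  step 7: ref 2 -> FAULT, evict 3, frames=[4,2,5] (faults so far: 4)
  step 8: ref 4 -> HIT, frames=[4,2,5] (faults so far: 4)
  step 9: ref 5 -> HIT, frames=[4,2,5] (faults so far: 4)
  step 10: ref 3 -> FAULT, evict 2, frames=[4,3,5] (faults so far: 5)
  step 11: ref 4 -> HIT, frames=[4,3,5] (faults so far: 5)
  Optimal total faults: 5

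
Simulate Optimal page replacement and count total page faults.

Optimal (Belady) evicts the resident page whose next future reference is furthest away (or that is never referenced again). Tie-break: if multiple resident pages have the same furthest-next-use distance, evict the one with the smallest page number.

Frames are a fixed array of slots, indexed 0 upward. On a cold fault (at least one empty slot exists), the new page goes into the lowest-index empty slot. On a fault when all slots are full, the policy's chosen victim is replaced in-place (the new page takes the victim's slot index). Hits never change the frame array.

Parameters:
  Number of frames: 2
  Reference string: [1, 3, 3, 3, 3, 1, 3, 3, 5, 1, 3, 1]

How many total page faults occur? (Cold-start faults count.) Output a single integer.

Step 0: ref 1 → FAULT, frames=[1,-]
Step 1: ref 3 → FAULT, frames=[1,3]
Step 2: ref 3 → HIT, frames=[1,3]
Step 3: ref 3 → HIT, frames=[1,3]
Step 4: ref 3 → HIT, frames=[1,3]
Step 5: ref 1 → HIT, frames=[1,3]
Step 6: ref 3 → HIT, frames=[1,3]
Step 7: ref 3 → HIT, frames=[1,3]
Step 8: ref 5 → FAULT (evict 3), frames=[1,5]
Step 9: ref 1 → HIT, frames=[1,5]
Step 10: ref 3 → FAULT (evict 5), frames=[1,3]
Step 11: ref 1 → HIT, frames=[1,3]
Total faults: 4

Answer: 4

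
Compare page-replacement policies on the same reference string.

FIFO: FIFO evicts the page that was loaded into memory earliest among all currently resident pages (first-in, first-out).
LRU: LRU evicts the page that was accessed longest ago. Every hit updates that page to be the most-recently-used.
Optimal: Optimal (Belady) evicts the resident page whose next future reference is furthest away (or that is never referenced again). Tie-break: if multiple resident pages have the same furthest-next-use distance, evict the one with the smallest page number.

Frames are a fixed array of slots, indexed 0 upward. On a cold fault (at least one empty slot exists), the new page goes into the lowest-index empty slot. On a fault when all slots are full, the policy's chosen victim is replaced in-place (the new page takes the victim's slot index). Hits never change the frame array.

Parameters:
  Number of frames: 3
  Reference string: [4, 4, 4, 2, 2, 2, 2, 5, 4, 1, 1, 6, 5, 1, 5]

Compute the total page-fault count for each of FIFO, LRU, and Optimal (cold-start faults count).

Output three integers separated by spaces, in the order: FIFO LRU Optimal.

Answer: 5 6 5

Derivation:
--- FIFO ---
  step 0: ref 4 -> FAULT, frames=[4,-,-] (faults so far: 1)
  step 1: ref 4 -> HIT, frames=[4,-,-] (faults so far: 1)
  step 2: ref 4 -> HIT, frames=[4,-,-] (faults so far: 1)
  step 3: ref 2 -> FAULT, frames=[4,2,-] (faults so far: 2)
  step 4: ref 2 -> HIT, frames=[4,2,-] (faults so far: 2)
  step 5: ref 2 -> HIT, frames=[4,2,-] (faults so far: 2)
  step 6: ref 2 -> HIT, frames=[4,2,-] (faults so far: 2)
  step 7: ref 5 -> FAULT, frames=[4,2,5] (faults so far: 3)
  step 8: ref 4 -> HIT, frames=[4,2,5] (faults so far: 3)
  step 9: ref 1 -> FAULT, evict 4, frames=[1,2,5] (faults so far: 4)
  step 10: ref 1 -> HIT, frames=[1,2,5] (faults so far: 4)
  step 11: ref 6 -> FAULT, evict 2, frames=[1,6,5] (faults so far: 5)
  step 12: ref 5 -> HIT, frames=[1,6,5] (faults so far: 5)
  step 13: ref 1 -> HIT, frames=[1,6,5] (faults so far: 5)
  step 14: ref 5 -> HIT, frames=[1,6,5] (faults so far: 5)
  FIFO total faults: 5
--- LRU ---
  step 0: ref 4 -> FAULT, frames=[4,-,-] (faults so far: 1)
  step 1: ref 4 -> HIT, frames=[4,-,-] (faults so far: 1)
  step 2: ref 4 -> HIT, frames=[4,-,-] (faults so far: 1)
  step 3: ref 2 -> FAULT, frames=[4,2,-] (faults so far: 2)
  step 4: ref 2 -> HIT, frames=[4,2,-] (faults so far: 2)
  step 5: ref 2 -> HIT, frames=[4,2,-] (faults so far: 2)
  step 6: ref 2 -> HIT, frames=[4,2,-] (faults so far: 2)
  step 7: ref 5 -> FAULT, frames=[4,2,5] (faults so far: 3)
  step 8: ref 4 -> HIT, frames=[4,2,5] (faults so far: 3)
  step 9: ref 1 -> FAULT, evict 2, frames=[4,1,5] (faults so far: 4)
  step 10: ref 1 -> HIT, frames=[4,1,5] (faults so far: 4)
  step 11: ref 6 -> FAULT, evict 5, frames=[4,1,6] (faults so far: 5)
  step 12: ref 5 -> FAULT, evict 4, frames=[5,1,6] (faults so far: 6)
  step 13: ref 1 -> HIT, frames=[5,1,6] (faults so far: 6)
  step 14: ref 5 -> HIT, frames=[5,1,6] (faults so far: 6)
  LRU total faults: 6
--- Optimal ---
  step 0: ref 4 -> FAULT, frames=[4,-,-] (faults so far: 1)
  step 1: ref 4 -> HIT, frames=[4,-,-] (faults so far: 1)
  step 2: ref 4 -> HIT, frames=[4,-,-] (faults so far: 1)
  step 3: ref 2 -> FAULT, frames=[4,2,-] (faults so far: 2)
  step 4: ref 2 -> HIT, frames=[4,2,-] (faults so far: 2)
  step 5: ref 2 -> HIT, frames=[4,2,-] (faults so far: 2)
  step 6: ref 2 -> HIT, frames=[4,2,-] (faults so far: 2)
  step 7: ref 5 -> FAULT, frames=[4,2,5] (faults so far: 3)
  step 8: ref 4 -> HIT, frames=[4,2,5] (faults so far: 3)
  step 9: ref 1 -> FAULT, evict 2, frames=[4,1,5] (faults so far: 4)
  step 10: ref 1 -> HIT, frames=[4,1,5] (faults so far: 4)
  step 11: ref 6 -> FAULT, evict 4, frames=[6,1,5] (faults so far: 5)
  step 12: ref 5 -> HIT, frames=[6,1,5] (faults so far: 5)
  step 13: ref 1 -> HIT, frames=[6,1,5] (faults so far: 5)
  step 14: ref 5 -> HIT, frames=[6,1,5] (faults so far: 5)
  Optimal total faults: 5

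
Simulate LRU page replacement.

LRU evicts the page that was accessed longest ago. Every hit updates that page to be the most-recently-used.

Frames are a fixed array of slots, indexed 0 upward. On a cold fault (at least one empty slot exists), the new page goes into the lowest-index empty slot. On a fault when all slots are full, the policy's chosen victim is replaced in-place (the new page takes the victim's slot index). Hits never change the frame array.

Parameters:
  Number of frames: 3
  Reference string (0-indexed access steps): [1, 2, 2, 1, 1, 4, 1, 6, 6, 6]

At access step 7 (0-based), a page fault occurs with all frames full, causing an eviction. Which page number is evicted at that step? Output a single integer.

Answer: 2

Derivation:
Step 0: ref 1 -> FAULT, frames=[1,-,-]
Step 1: ref 2 -> FAULT, frames=[1,2,-]
Step 2: ref 2 -> HIT, frames=[1,2,-]
Step 3: ref 1 -> HIT, frames=[1,2,-]
Step 4: ref 1 -> HIT, frames=[1,2,-]
Step 5: ref 4 -> FAULT, frames=[1,2,4]
Step 6: ref 1 -> HIT, frames=[1,2,4]
Step 7: ref 6 -> FAULT, evict 2, frames=[1,6,4]
At step 7: evicted page 2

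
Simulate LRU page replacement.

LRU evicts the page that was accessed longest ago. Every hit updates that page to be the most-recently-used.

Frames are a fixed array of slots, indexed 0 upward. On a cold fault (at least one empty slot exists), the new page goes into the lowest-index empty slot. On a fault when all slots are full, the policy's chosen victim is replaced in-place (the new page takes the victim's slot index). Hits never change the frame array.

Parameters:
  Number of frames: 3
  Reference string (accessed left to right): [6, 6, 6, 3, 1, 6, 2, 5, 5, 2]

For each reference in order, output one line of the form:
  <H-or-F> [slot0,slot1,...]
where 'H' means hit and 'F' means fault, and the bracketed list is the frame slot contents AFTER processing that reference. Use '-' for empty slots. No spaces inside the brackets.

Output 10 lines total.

F [6,-,-]
H [6,-,-]
H [6,-,-]
F [6,3,-]
F [6,3,1]
H [6,3,1]
F [6,2,1]
F [6,2,5]
H [6,2,5]
H [6,2,5]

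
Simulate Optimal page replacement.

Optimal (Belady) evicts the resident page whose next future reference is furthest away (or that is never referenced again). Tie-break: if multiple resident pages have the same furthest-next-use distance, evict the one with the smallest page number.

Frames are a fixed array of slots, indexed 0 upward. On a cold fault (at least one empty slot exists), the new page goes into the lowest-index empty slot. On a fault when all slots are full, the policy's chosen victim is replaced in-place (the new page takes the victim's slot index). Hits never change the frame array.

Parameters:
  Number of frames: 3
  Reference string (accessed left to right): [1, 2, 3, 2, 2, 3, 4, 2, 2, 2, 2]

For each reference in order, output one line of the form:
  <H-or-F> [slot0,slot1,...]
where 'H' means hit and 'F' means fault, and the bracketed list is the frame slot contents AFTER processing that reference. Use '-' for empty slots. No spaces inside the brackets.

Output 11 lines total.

F [1,-,-]
F [1,2,-]
F [1,2,3]
H [1,2,3]
H [1,2,3]
H [1,2,3]
F [4,2,3]
H [4,2,3]
H [4,2,3]
H [4,2,3]
H [4,2,3]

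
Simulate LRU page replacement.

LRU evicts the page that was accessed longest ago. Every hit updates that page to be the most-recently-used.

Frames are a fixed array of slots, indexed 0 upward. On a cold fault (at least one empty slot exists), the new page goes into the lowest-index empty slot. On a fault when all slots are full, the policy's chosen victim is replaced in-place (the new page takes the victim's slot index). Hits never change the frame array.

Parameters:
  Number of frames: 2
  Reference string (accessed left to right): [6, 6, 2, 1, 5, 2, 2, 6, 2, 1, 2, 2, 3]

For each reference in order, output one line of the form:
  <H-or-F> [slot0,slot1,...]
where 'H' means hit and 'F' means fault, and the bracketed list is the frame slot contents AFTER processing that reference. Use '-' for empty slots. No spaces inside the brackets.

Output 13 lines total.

F [6,-]
H [6,-]
F [6,2]
F [1,2]
F [1,5]
F [2,5]
H [2,5]
F [2,6]
H [2,6]
F [2,1]
H [2,1]
H [2,1]
F [2,3]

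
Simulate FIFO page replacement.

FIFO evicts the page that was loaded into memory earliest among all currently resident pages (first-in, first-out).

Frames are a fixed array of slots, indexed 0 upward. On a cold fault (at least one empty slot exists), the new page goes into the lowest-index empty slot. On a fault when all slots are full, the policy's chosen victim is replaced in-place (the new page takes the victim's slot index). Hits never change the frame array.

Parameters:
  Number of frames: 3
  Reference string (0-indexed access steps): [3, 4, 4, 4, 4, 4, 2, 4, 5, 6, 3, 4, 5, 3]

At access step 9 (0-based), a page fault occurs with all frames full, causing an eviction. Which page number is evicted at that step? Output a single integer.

Answer: 4

Derivation:
Step 0: ref 3 -> FAULT, frames=[3,-,-]
Step 1: ref 4 -> FAULT, frames=[3,4,-]
Step 2: ref 4 -> HIT, frames=[3,4,-]
Step 3: ref 4 -> HIT, frames=[3,4,-]
Step 4: ref 4 -> HIT, frames=[3,4,-]
Step 5: ref 4 -> HIT, frames=[3,4,-]
Step 6: ref 2 -> FAULT, frames=[3,4,2]
Step 7: ref 4 -> HIT, frames=[3,4,2]
Step 8: ref 5 -> FAULT, evict 3, frames=[5,4,2]
Step 9: ref 6 -> FAULT, evict 4, frames=[5,6,2]
At step 9: evicted page 4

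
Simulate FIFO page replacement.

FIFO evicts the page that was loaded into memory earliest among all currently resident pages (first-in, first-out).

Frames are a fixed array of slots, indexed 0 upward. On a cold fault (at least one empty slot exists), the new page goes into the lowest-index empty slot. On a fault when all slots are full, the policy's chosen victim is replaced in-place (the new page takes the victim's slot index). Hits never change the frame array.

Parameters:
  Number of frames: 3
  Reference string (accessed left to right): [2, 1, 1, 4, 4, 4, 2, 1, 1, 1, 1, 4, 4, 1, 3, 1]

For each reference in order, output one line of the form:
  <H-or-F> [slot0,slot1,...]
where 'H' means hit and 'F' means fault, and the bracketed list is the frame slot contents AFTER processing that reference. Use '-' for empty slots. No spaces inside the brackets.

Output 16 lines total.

F [2,-,-]
F [2,1,-]
H [2,1,-]
F [2,1,4]
H [2,1,4]
H [2,1,4]
H [2,1,4]
H [2,1,4]
H [2,1,4]
H [2,1,4]
H [2,1,4]
H [2,1,4]
H [2,1,4]
H [2,1,4]
F [3,1,4]
H [3,1,4]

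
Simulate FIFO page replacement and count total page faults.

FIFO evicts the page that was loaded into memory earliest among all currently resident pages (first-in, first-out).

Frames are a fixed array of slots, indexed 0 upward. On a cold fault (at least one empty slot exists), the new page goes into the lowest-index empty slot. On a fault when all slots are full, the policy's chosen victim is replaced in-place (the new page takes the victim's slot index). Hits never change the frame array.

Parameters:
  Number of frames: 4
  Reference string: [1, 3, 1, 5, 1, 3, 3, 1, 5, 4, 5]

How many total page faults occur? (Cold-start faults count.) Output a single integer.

Step 0: ref 1 → FAULT, frames=[1,-,-,-]
Step 1: ref 3 → FAULT, frames=[1,3,-,-]
Step 2: ref 1 → HIT, frames=[1,3,-,-]
Step 3: ref 5 → FAULT, frames=[1,3,5,-]
Step 4: ref 1 → HIT, frames=[1,3,5,-]
Step 5: ref 3 → HIT, frames=[1,3,5,-]
Step 6: ref 3 → HIT, frames=[1,3,5,-]
Step 7: ref 1 → HIT, frames=[1,3,5,-]
Step 8: ref 5 → HIT, frames=[1,3,5,-]
Step 9: ref 4 → FAULT, frames=[1,3,5,4]
Step 10: ref 5 → HIT, frames=[1,3,5,4]
Total faults: 4

Answer: 4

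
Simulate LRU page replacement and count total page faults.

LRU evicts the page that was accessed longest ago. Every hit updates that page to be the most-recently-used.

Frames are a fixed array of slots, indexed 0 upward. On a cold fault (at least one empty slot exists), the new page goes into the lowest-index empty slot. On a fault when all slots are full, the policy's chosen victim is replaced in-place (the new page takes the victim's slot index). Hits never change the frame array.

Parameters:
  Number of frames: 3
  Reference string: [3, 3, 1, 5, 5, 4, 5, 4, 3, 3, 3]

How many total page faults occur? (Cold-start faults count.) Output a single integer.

Answer: 5

Derivation:
Step 0: ref 3 → FAULT, frames=[3,-,-]
Step 1: ref 3 → HIT, frames=[3,-,-]
Step 2: ref 1 → FAULT, frames=[3,1,-]
Step 3: ref 5 → FAULT, frames=[3,1,5]
Step 4: ref 5 → HIT, frames=[3,1,5]
Step 5: ref 4 → FAULT (evict 3), frames=[4,1,5]
Step 6: ref 5 → HIT, frames=[4,1,5]
Step 7: ref 4 → HIT, frames=[4,1,5]
Step 8: ref 3 → FAULT (evict 1), frames=[4,3,5]
Step 9: ref 3 → HIT, frames=[4,3,5]
Step 10: ref 3 → HIT, frames=[4,3,5]
Total faults: 5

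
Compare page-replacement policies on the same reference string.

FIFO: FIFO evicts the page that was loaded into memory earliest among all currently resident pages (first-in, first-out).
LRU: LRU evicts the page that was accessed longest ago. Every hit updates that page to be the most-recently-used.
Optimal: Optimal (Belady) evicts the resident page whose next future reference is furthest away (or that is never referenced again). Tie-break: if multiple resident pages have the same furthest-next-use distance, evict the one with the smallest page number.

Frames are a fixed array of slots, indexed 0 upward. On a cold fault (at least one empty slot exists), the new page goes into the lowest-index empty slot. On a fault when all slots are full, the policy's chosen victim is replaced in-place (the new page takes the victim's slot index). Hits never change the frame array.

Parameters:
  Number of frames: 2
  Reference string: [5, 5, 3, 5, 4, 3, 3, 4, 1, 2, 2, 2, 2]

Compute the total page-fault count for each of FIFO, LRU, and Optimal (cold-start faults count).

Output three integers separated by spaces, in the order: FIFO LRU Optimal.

--- FIFO ---
  step 0: ref 5 -> FAULT, frames=[5,-] (faults so far: 1)
  step 1: ref 5 -> HIT, frames=[5,-] (faults so far: 1)
  step 2: ref 3 -> FAULT, frames=[5,3] (faults so far: 2)
  step 3: ref 5 -> HIT, frames=[5,3] (faults so far: 2)
  step 4: ref 4 -> FAULT, evict 5, frames=[4,3] (faults so far: 3)
  step 5: ref 3 -> HIT, frames=[4,3] (faults so far: 3)
  step 6: ref 3 -> HIT, frames=[4,3] (faults so far: 3)
  step 7: ref 4 -> HIT, frames=[4,3] (faults so far: 3)
  step 8: ref 1 -> FAULT, evict 3, frames=[4,1] (faults so far: 4)
  step 9: ref 2 -> FAULT, evict 4, frames=[2,1] (faults so far: 5)
  step 10: ref 2 -> HIT, frames=[2,1] (faults so far: 5)
  step 11: ref 2 -> HIT, frames=[2,1] (faults so far: 5)
  step 12: ref 2 -> HIT, frames=[2,1] (faults so far: 5)
  FIFO total faults: 5
--- LRU ---
  step 0: ref 5 -> FAULT, frames=[5,-] (faults so far: 1)
  step 1: ref 5 -> HIT, frames=[5,-] (faults so far: 1)
  step 2: ref 3 -> FAULT, frames=[5,3] (faults so far: 2)
  step 3: ref 5 -> HIT, frames=[5,3] (faults so far: 2)
  step 4: ref 4 -> FAULT, evict 3, frames=[5,4] (faults so far: 3)
  step 5: ref 3 -> FAULT, evict 5, frames=[3,4] (faults so far: 4)
  step 6: ref 3 -> HIT, frames=[3,4] (faults so far: 4)
  step 7: ref 4 -> HIT, frames=[3,4] (faults so far: 4)
  step 8: ref 1 -> FAULT, evict 3, frames=[1,4] (faults so far: 5)
  step 9: ref 2 -> FAULT, evict 4, frames=[1,2] (faults so far: 6)
  step 10: ref 2 -> HIT, frames=[1,2] (faults so far: 6)
  step 11: ref 2 -> HIT, frames=[1,2] (faults so far: 6)
  step 12: ref 2 -> HIT, frames=[1,2] (faults so far: 6)
  LRU total faults: 6
--- Optimal ---
  step 0: ref 5 -> FAULT, frames=[5,-] (faults so far: 1)
  step 1: ref 5 -> HIT, frames=[5,-] (faults so far: 1)
  step 2: ref 3 -> FAULT, frames=[5,3] (faults so far: 2)
  step 3: ref 5 -> HIT, frames=[5,3] (faults so far: 2)
  step 4: ref 4 -> FAULT, evict 5, frames=[4,3] (faults so far: 3)
  step 5: ref 3 -> HIT, frames=[4,3] (faults so far: 3)
  step 6: ref 3 -> HIT, frames=[4,3] (faults so far: 3)
  step 7: ref 4 -> HIT, frames=[4,3] (faults so far: 3)
  step 8: ref 1 -> FAULT, evict 3, frames=[4,1] (faults so far: 4)
  step 9: ref 2 -> FAULT, evict 1, frames=[4,2] (faults so far: 5)
  step 10: ref 2 -> HIT, frames=[4,2] (faults so far: 5)
  step 11: ref 2 -> HIT, frames=[4,2] (faults so far: 5)
  step 12: ref 2 -> HIT, frames=[4,2] (faults so far: 5)
  Optimal total faults: 5

Answer: 5 6 5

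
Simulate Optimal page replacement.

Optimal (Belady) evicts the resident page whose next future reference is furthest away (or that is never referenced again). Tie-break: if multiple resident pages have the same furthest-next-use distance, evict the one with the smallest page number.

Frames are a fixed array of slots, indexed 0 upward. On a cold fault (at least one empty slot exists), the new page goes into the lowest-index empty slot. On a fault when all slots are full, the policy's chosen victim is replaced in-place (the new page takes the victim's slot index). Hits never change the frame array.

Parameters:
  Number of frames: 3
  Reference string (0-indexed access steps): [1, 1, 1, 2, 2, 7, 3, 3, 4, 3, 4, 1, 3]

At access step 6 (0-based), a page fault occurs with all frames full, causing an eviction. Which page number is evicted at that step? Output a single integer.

Answer: 2

Derivation:
Step 0: ref 1 -> FAULT, frames=[1,-,-]
Step 1: ref 1 -> HIT, frames=[1,-,-]
Step 2: ref 1 -> HIT, frames=[1,-,-]
Step 3: ref 2 -> FAULT, frames=[1,2,-]
Step 4: ref 2 -> HIT, frames=[1,2,-]
Step 5: ref 7 -> FAULT, frames=[1,2,7]
Step 6: ref 3 -> FAULT, evict 2, frames=[1,3,7]
At step 6: evicted page 2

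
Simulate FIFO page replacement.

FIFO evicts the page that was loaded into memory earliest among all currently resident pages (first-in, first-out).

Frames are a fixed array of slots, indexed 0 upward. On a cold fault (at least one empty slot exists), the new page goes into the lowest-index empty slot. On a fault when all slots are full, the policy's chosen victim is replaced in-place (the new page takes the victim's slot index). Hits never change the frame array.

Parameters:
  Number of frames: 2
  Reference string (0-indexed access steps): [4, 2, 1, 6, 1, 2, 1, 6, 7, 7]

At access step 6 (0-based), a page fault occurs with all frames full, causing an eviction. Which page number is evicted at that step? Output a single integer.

Step 0: ref 4 -> FAULT, frames=[4,-]
Step 1: ref 2 -> FAULT, frames=[4,2]
Step 2: ref 1 -> FAULT, evict 4, frames=[1,2]
Step 3: ref 6 -> FAULT, evict 2, frames=[1,6]
Step 4: ref 1 -> HIT, frames=[1,6]
Step 5: ref 2 -> FAULT, evict 1, frames=[2,6]
Step 6: ref 1 -> FAULT, evict 6, frames=[2,1]
At step 6: evicted page 6

Answer: 6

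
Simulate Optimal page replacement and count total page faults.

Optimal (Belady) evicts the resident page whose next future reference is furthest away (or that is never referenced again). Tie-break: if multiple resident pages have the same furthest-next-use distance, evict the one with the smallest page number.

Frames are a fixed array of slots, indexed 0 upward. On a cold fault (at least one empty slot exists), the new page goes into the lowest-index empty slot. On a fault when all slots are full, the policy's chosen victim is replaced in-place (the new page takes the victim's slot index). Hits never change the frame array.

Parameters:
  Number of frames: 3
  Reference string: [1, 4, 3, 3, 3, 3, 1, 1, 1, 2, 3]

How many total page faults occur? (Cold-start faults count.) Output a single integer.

Answer: 4

Derivation:
Step 0: ref 1 → FAULT, frames=[1,-,-]
Step 1: ref 4 → FAULT, frames=[1,4,-]
Step 2: ref 3 → FAULT, frames=[1,4,3]
Step 3: ref 3 → HIT, frames=[1,4,3]
Step 4: ref 3 → HIT, frames=[1,4,3]
Step 5: ref 3 → HIT, frames=[1,4,3]
Step 6: ref 1 → HIT, frames=[1,4,3]
Step 7: ref 1 → HIT, frames=[1,4,3]
Step 8: ref 1 → HIT, frames=[1,4,3]
Step 9: ref 2 → FAULT (evict 1), frames=[2,4,3]
Step 10: ref 3 → HIT, frames=[2,4,3]
Total faults: 4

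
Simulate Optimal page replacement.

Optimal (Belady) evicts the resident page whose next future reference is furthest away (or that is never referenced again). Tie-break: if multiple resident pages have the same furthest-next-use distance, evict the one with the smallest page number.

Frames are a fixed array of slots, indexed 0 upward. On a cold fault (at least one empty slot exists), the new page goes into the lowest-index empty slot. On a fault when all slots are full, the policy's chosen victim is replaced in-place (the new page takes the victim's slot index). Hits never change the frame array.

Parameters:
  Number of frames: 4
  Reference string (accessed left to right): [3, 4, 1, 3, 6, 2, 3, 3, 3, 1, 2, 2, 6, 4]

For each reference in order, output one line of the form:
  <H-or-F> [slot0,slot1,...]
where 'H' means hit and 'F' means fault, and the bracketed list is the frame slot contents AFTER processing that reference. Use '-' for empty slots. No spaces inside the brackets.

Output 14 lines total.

F [3,-,-,-]
F [3,4,-,-]
F [3,4,1,-]
H [3,4,1,-]
F [3,4,1,6]
F [3,2,1,6]
H [3,2,1,6]
H [3,2,1,6]
H [3,2,1,6]
H [3,2,1,6]
H [3,2,1,6]
H [3,2,1,6]
H [3,2,1,6]
F [3,2,4,6]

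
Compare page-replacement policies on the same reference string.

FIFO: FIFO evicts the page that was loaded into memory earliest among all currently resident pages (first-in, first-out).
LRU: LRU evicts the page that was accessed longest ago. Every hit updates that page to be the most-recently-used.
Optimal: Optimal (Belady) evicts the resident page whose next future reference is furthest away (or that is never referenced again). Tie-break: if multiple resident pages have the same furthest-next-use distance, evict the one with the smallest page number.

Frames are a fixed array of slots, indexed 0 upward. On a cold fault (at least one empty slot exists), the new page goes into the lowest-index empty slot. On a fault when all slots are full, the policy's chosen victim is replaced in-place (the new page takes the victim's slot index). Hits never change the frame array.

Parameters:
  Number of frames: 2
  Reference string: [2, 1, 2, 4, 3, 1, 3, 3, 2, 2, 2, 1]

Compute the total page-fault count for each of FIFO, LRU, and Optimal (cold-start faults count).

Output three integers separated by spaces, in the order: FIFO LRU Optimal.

Answer: 6 7 5

Derivation:
--- FIFO ---
  step 0: ref 2 -> FAULT, frames=[2,-] (faults so far: 1)
  step 1: ref 1 -> FAULT, frames=[2,1] (faults so far: 2)
  step 2: ref 2 -> HIT, frames=[2,1] (faults so far: 2)
  step 3: ref 4 -> FAULT, evict 2, frames=[4,1] (faults so far: 3)
  step 4: ref 3 -> FAULT, evict 1, frames=[4,3] (faults so far: 4)
  step 5: ref 1 -> FAULT, evict 4, frames=[1,3] (faults so far: 5)
  step 6: ref 3 -> HIT, frames=[1,3] (faults so far: 5)
  step 7: ref 3 -> HIT, frames=[1,3] (faults so far: 5)
  step 8: ref 2 -> FAULT, evict 3, frames=[1,2] (faults so far: 6)
  step 9: ref 2 -> HIT, frames=[1,2] (faults so far: 6)
  step 10: ref 2 -> HIT, frames=[1,2] (faults so far: 6)
  step 11: ref 1 -> HIT, frames=[1,2] (faults so far: 6)
  FIFO total faults: 6
--- LRU ---
  step 0: ref 2 -> FAULT, frames=[2,-] (faults so far: 1)
  step 1: ref 1 -> FAULT, frames=[2,1] (faults so far: 2)
  step 2: ref 2 -> HIT, frames=[2,1] (faults so far: 2)
  step 3: ref 4 -> FAULT, evict 1, frames=[2,4] (faults so far: 3)
  step 4: ref 3 -> FAULT, evict 2, frames=[3,4] (faults so far: 4)
  step 5: ref 1 -> FAULT, evict 4, frames=[3,1] (faults so far: 5)
  step 6: ref 3 -> HIT, frames=[3,1] (faults so far: 5)
  step 7: ref 3 -> HIT, frames=[3,1] (faults so far: 5)
  step 8: ref 2 -> FAULT, evict 1, frames=[3,2] (faults so far: 6)
  step 9: ref 2 -> HIT, frames=[3,2] (faults so far: 6)
  step 10: ref 2 -> HIT, frames=[3,2] (faults so far: 6)
  step 11: ref 1 -> FAULT, evict 3, frames=[1,2] (faults so far: 7)
  LRU total faults: 7
--- Optimal ---
  step 0: ref 2 -> FAULT, frames=[2,-] (faults so far: 1)
  step 1: ref 1 -> FAULT, frames=[2,1] (faults so far: 2)
  step 2: ref 2 -> HIT, frames=[2,1] (faults so far: 2)
  step 3: ref 4 -> FAULT, evict 2, frames=[4,1] (faults so far: 3)
  step 4: ref 3 -> FAULT, evict 4, frames=[3,1] (faults so far: 4)
  step 5: ref 1 -> HIT, frames=[3,1] (faults so far: 4)
  step 6: ref 3 -> HIT, frames=[3,1] (faults so far: 4)
  step 7: ref 3 -> HIT, frames=[3,1] (faults so far: 4)
  step 8: ref 2 -> FAULT, evict 3, frames=[2,1] (faults so far: 5)
  step 9: ref 2 -> HIT, frames=[2,1] (faults so far: 5)
  step 10: ref 2 -> HIT, frames=[2,1] (faults so far: 5)
  step 11: ref 1 -> HIT, frames=[2,1] (faults so far: 5)
  Optimal total faults: 5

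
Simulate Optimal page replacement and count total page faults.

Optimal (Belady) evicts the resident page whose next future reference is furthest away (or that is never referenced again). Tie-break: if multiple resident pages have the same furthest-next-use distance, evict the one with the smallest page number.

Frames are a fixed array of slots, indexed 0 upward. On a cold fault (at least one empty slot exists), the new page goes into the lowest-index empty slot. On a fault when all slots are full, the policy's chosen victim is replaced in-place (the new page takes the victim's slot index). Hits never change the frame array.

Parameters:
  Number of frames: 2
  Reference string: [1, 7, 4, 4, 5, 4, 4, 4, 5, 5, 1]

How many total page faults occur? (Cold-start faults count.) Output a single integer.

Step 0: ref 1 → FAULT, frames=[1,-]
Step 1: ref 7 → FAULT, frames=[1,7]
Step 2: ref 4 → FAULT (evict 7), frames=[1,4]
Step 3: ref 4 → HIT, frames=[1,4]
Step 4: ref 5 → FAULT (evict 1), frames=[5,4]
Step 5: ref 4 → HIT, frames=[5,4]
Step 6: ref 4 → HIT, frames=[5,4]
Step 7: ref 4 → HIT, frames=[5,4]
Step 8: ref 5 → HIT, frames=[5,4]
Step 9: ref 5 → HIT, frames=[5,4]
Step 10: ref 1 → FAULT (evict 4), frames=[5,1]
Total faults: 5

Answer: 5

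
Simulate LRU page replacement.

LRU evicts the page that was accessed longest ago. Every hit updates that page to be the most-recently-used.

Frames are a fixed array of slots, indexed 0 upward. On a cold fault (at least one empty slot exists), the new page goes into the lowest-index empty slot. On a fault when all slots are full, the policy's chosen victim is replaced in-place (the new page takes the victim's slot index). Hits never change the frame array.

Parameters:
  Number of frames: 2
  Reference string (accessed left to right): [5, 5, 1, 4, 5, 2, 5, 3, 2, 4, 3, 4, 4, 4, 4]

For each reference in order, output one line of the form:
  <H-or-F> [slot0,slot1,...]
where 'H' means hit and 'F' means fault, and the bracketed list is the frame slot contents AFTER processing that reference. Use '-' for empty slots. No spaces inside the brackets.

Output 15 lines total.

F [5,-]
H [5,-]
F [5,1]
F [4,1]
F [4,5]
F [2,5]
H [2,5]
F [3,5]
F [3,2]
F [4,2]
F [4,3]
H [4,3]
H [4,3]
H [4,3]
H [4,3]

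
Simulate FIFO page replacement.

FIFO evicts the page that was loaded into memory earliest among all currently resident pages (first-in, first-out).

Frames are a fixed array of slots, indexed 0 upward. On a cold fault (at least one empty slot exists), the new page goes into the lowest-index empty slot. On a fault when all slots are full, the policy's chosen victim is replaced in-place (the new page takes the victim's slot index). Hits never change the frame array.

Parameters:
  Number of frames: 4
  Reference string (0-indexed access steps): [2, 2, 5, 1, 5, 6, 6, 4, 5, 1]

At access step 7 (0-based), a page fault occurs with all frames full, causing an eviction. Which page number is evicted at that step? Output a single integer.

Answer: 2

Derivation:
Step 0: ref 2 -> FAULT, frames=[2,-,-,-]
Step 1: ref 2 -> HIT, frames=[2,-,-,-]
Step 2: ref 5 -> FAULT, frames=[2,5,-,-]
Step 3: ref 1 -> FAULT, frames=[2,5,1,-]
Step 4: ref 5 -> HIT, frames=[2,5,1,-]
Step 5: ref 6 -> FAULT, frames=[2,5,1,6]
Step 6: ref 6 -> HIT, frames=[2,5,1,6]
Step 7: ref 4 -> FAULT, evict 2, frames=[4,5,1,6]
At step 7: evicted page 2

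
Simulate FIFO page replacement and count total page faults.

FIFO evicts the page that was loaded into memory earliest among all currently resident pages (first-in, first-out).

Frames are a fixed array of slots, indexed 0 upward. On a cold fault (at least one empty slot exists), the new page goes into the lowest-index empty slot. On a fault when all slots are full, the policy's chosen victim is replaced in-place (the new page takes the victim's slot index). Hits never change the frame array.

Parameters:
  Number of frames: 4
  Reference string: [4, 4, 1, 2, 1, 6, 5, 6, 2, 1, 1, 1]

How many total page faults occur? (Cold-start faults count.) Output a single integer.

Answer: 5

Derivation:
Step 0: ref 4 → FAULT, frames=[4,-,-,-]
Step 1: ref 4 → HIT, frames=[4,-,-,-]
Step 2: ref 1 → FAULT, frames=[4,1,-,-]
Step 3: ref 2 → FAULT, frames=[4,1,2,-]
Step 4: ref 1 → HIT, frames=[4,1,2,-]
Step 5: ref 6 → FAULT, frames=[4,1,2,6]
Step 6: ref 5 → FAULT (evict 4), frames=[5,1,2,6]
Step 7: ref 6 → HIT, frames=[5,1,2,6]
Step 8: ref 2 → HIT, frames=[5,1,2,6]
Step 9: ref 1 → HIT, frames=[5,1,2,6]
Step 10: ref 1 → HIT, frames=[5,1,2,6]
Step 11: ref 1 → HIT, frames=[5,1,2,6]
Total faults: 5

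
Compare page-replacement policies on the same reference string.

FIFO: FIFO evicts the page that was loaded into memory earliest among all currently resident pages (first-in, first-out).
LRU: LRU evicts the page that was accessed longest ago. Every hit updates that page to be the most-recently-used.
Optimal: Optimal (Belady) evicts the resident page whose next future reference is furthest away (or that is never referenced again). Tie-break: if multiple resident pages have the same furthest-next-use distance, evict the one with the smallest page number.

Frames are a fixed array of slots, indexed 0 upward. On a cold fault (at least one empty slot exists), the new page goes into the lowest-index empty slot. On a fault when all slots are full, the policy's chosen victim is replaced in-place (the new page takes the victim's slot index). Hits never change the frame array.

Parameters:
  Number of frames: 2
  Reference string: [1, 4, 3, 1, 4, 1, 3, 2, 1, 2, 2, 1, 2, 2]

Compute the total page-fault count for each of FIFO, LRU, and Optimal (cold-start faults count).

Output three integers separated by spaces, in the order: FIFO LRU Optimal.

--- FIFO ---
  step 0: ref 1 -> FAULT, frames=[1,-] (faults so far: 1)
  step 1: ref 4 -> FAULT, frames=[1,4] (faults so far: 2)
  step 2: ref 3 -> FAULT, evict 1, frames=[3,4] (faults so far: 3)
  step 3: ref 1 -> FAULT, evict 4, frames=[3,1] (faults so far: 4)
  step 4: ref 4 -> FAULT, evict 3, frames=[4,1] (faults so far: 5)
  step 5: ref 1 -> HIT, frames=[4,1] (faults so far: 5)
  step 6: ref 3 -> FAULT, evict 1, frames=[4,3] (faults so far: 6)
  step 7: ref 2 -> FAULT, evict 4, frames=[2,3] (faults so far: 7)
  step 8: ref 1 -> FAULT, evict 3, frames=[2,1] (faults so far: 8)
  step 9: ref 2 -> HIT, frames=[2,1] (faults so far: 8)
  step 10: ref 2 -> HIT, frames=[2,1] (faults so far: 8)
  step 11: ref 1 -> HIT, frames=[2,1] (faults so far: 8)
  step 12: ref 2 -> HIT, frames=[2,1] (faults so far: 8)
  step 13: ref 2 -> HIT, frames=[2,1] (faults so far: 8)
  FIFO total faults: 8
--- LRU ---
  step 0: ref 1 -> FAULT, frames=[1,-] (faults so far: 1)
  step 1: ref 4 -> FAULT, frames=[1,4] (faults so far: 2)
  step 2: ref 3 -> FAULT, evict 1, frames=[3,4] (faults so far: 3)
  step 3: ref 1 -> FAULT, evict 4, frames=[3,1] (faults so far: 4)
  step 4: ref 4 -> FAULT, evict 3, frames=[4,1] (faults so far: 5)
  step 5: ref 1 -> HIT, frames=[4,1] (faults so far: 5)
  step 6: ref 3 -> FAULT, evict 4, frames=[3,1] (faults so far: 6)
  step 7: ref 2 -> FAULT, evict 1, frames=[3,2] (faults so far: 7)
  step 8: ref 1 -> FAULT, evict 3, frames=[1,2] (faults so far: 8)
  step 9: ref 2 -> HIT, frames=[1,2] (faults so far: 8)
  step 10: ref 2 -> HIT, frames=[1,2] (faults so far: 8)
  step 11: ref 1 -> HIT, frames=[1,2] (faults so far: 8)
  step 12: ref 2 -> HIT, frames=[1,2] (faults so far: 8)
  step 13: ref 2 -> HIT, frames=[1,2] (faults so far: 8)
  LRU total faults: 8
--- Optimal ---
  step 0: ref 1 -> FAULT, frames=[1,-] (faults so far: 1)
  step 1: ref 4 -> FAULT, frames=[1,4] (faults so far: 2)
  step 2: ref 3 -> FAULT, evict 4, frames=[1,3] (faults so far: 3)
  step 3: ref 1 -> HIT, frames=[1,3] (faults so far: 3)
  step 4: ref 4 -> FAULT, evict 3, frames=[1,4] (faults so far: 4)
  step 5: ref 1 -> HIT, frames=[1,4] (faults so far: 4)
  step 6: ref 3 -> FAULT, evict 4, frames=[1,3] (faults so far: 5)
  step 7: ref 2 -> FAULT, evict 3, frames=[1,2] (faults so far: 6)
  step 8: ref 1 -> HIT, frames=[1,2] (faults so far: 6)
  step 9: ref 2 -> HIT, frames=[1,2] (faults so far: 6)
  step 10: ref 2 -> HIT, frames=[1,2] (faults so far: 6)
  step 11: ref 1 -> HIT, frames=[1,2] (faults so far: 6)
  step 12: ref 2 -> HIT, frames=[1,2] (faults so far: 6)
  step 13: ref 2 -> HIT, frames=[1,2] (faults so far: 6)
  Optimal total faults: 6

Answer: 8 8 6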